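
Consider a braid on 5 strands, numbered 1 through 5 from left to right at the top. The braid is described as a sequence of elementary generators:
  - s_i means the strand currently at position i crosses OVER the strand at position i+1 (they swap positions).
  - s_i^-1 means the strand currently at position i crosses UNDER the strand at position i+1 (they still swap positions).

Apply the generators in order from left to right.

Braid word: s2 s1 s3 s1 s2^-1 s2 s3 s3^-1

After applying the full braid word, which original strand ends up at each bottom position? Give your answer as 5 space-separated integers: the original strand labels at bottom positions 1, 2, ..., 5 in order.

Answer: 1 3 4 2 5

Derivation:
Gen 1 (s2): strand 2 crosses over strand 3. Perm now: [1 3 2 4 5]
Gen 2 (s1): strand 1 crosses over strand 3. Perm now: [3 1 2 4 5]
Gen 3 (s3): strand 2 crosses over strand 4. Perm now: [3 1 4 2 5]
Gen 4 (s1): strand 3 crosses over strand 1. Perm now: [1 3 4 2 5]
Gen 5 (s2^-1): strand 3 crosses under strand 4. Perm now: [1 4 3 2 5]
Gen 6 (s2): strand 4 crosses over strand 3. Perm now: [1 3 4 2 5]
Gen 7 (s3): strand 4 crosses over strand 2. Perm now: [1 3 2 4 5]
Gen 8 (s3^-1): strand 2 crosses under strand 4. Perm now: [1 3 4 2 5]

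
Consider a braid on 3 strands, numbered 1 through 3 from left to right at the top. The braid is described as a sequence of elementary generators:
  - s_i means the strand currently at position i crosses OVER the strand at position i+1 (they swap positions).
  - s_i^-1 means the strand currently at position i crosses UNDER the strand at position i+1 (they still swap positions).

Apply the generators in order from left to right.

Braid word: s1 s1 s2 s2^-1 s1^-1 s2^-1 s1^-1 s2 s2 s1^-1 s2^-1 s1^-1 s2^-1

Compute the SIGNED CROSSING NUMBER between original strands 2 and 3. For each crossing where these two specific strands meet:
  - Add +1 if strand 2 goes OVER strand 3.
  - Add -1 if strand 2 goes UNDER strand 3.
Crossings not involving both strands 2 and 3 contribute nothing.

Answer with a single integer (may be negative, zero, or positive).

Gen 1: crossing 1x2. Both 2&3? no. Sum: 0
Gen 2: crossing 2x1. Both 2&3? no. Sum: 0
Gen 3: 2 over 3. Both 2&3? yes. Contrib: +1. Sum: 1
Gen 4: 3 under 2. Both 2&3? yes. Contrib: +1. Sum: 2
Gen 5: crossing 1x2. Both 2&3? no. Sum: 2
Gen 6: crossing 1x3. Both 2&3? no. Sum: 2
Gen 7: 2 under 3. Both 2&3? yes. Contrib: -1. Sum: 1
Gen 8: crossing 2x1. Both 2&3? no. Sum: 1
Gen 9: crossing 1x2. Both 2&3? no. Sum: 1
Gen 10: 3 under 2. Both 2&3? yes. Contrib: +1. Sum: 2
Gen 11: crossing 3x1. Both 2&3? no. Sum: 2
Gen 12: crossing 2x1. Both 2&3? no. Sum: 2
Gen 13: 2 under 3. Both 2&3? yes. Contrib: -1. Sum: 1

Answer: 1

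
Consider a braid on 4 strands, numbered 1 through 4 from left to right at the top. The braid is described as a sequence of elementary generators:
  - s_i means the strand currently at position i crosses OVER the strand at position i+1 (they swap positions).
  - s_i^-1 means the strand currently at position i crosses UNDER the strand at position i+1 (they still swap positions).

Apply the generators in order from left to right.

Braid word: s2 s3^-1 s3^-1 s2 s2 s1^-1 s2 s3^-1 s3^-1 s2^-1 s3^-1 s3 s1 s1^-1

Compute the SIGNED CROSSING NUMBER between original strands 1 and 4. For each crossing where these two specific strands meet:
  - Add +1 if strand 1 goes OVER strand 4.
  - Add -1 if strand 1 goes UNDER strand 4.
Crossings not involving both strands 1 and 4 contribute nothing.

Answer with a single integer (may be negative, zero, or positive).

Answer: 0

Derivation:
Gen 1: crossing 2x3. Both 1&4? no. Sum: 0
Gen 2: crossing 2x4. Both 1&4? no. Sum: 0
Gen 3: crossing 4x2. Both 1&4? no. Sum: 0
Gen 4: crossing 3x2. Both 1&4? no. Sum: 0
Gen 5: crossing 2x3. Both 1&4? no. Sum: 0
Gen 6: crossing 1x3. Both 1&4? no. Sum: 0
Gen 7: crossing 1x2. Both 1&4? no. Sum: 0
Gen 8: 1 under 4. Both 1&4? yes. Contrib: -1. Sum: -1
Gen 9: 4 under 1. Both 1&4? yes. Contrib: +1. Sum: 0
Gen 10: crossing 2x1. Both 1&4? no. Sum: 0
Gen 11: crossing 2x4. Both 1&4? no. Sum: 0
Gen 12: crossing 4x2. Both 1&4? no. Sum: 0
Gen 13: crossing 3x1. Both 1&4? no. Sum: 0
Gen 14: crossing 1x3. Both 1&4? no. Sum: 0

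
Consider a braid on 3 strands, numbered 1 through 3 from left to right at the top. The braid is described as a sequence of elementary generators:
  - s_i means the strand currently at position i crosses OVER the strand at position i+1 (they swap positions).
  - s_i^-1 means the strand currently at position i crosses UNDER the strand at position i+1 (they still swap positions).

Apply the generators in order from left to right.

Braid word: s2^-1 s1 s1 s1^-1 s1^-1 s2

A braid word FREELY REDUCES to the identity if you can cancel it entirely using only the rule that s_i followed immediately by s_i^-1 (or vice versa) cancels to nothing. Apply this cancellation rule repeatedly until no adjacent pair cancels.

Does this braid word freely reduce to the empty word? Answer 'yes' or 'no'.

Gen 1 (s2^-1): push. Stack: [s2^-1]
Gen 2 (s1): push. Stack: [s2^-1 s1]
Gen 3 (s1): push. Stack: [s2^-1 s1 s1]
Gen 4 (s1^-1): cancels prior s1. Stack: [s2^-1 s1]
Gen 5 (s1^-1): cancels prior s1. Stack: [s2^-1]
Gen 6 (s2): cancels prior s2^-1. Stack: []
Reduced word: (empty)

Answer: yes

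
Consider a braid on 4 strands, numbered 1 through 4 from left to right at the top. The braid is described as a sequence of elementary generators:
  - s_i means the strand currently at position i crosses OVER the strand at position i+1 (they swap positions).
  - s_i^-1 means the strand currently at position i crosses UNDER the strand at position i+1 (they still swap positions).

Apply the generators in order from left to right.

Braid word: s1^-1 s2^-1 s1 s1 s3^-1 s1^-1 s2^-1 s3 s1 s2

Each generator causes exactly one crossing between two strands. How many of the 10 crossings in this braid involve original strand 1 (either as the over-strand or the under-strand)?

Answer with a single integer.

Gen 1: crossing 1x2. Involves strand 1? yes. Count so far: 1
Gen 2: crossing 1x3. Involves strand 1? yes. Count so far: 2
Gen 3: crossing 2x3. Involves strand 1? no. Count so far: 2
Gen 4: crossing 3x2. Involves strand 1? no. Count so far: 2
Gen 5: crossing 1x4. Involves strand 1? yes. Count so far: 3
Gen 6: crossing 2x3. Involves strand 1? no. Count so far: 3
Gen 7: crossing 2x4. Involves strand 1? no. Count so far: 3
Gen 8: crossing 2x1. Involves strand 1? yes. Count so far: 4
Gen 9: crossing 3x4. Involves strand 1? no. Count so far: 4
Gen 10: crossing 3x1. Involves strand 1? yes. Count so far: 5

Answer: 5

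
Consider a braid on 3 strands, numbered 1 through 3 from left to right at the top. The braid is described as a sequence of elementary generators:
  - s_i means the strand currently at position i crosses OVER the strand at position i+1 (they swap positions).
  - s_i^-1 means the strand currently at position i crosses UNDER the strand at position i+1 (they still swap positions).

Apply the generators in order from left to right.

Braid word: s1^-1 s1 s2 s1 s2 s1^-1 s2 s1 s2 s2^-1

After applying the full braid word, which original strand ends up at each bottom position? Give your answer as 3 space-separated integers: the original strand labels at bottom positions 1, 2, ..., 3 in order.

Gen 1 (s1^-1): strand 1 crosses under strand 2. Perm now: [2 1 3]
Gen 2 (s1): strand 2 crosses over strand 1. Perm now: [1 2 3]
Gen 3 (s2): strand 2 crosses over strand 3. Perm now: [1 3 2]
Gen 4 (s1): strand 1 crosses over strand 3. Perm now: [3 1 2]
Gen 5 (s2): strand 1 crosses over strand 2. Perm now: [3 2 1]
Gen 6 (s1^-1): strand 3 crosses under strand 2. Perm now: [2 3 1]
Gen 7 (s2): strand 3 crosses over strand 1. Perm now: [2 1 3]
Gen 8 (s1): strand 2 crosses over strand 1. Perm now: [1 2 3]
Gen 9 (s2): strand 2 crosses over strand 3. Perm now: [1 3 2]
Gen 10 (s2^-1): strand 3 crosses under strand 2. Perm now: [1 2 3]

Answer: 1 2 3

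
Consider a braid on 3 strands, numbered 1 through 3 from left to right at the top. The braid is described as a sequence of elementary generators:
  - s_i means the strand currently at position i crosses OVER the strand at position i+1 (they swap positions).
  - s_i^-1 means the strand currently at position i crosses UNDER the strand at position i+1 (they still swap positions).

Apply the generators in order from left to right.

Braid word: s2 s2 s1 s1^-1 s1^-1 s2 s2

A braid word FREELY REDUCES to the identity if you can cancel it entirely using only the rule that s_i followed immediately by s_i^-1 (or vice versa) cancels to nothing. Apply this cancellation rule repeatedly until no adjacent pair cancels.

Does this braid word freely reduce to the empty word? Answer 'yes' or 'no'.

Answer: no

Derivation:
Gen 1 (s2): push. Stack: [s2]
Gen 2 (s2): push. Stack: [s2 s2]
Gen 3 (s1): push. Stack: [s2 s2 s1]
Gen 4 (s1^-1): cancels prior s1. Stack: [s2 s2]
Gen 5 (s1^-1): push. Stack: [s2 s2 s1^-1]
Gen 6 (s2): push. Stack: [s2 s2 s1^-1 s2]
Gen 7 (s2): push. Stack: [s2 s2 s1^-1 s2 s2]
Reduced word: s2 s2 s1^-1 s2 s2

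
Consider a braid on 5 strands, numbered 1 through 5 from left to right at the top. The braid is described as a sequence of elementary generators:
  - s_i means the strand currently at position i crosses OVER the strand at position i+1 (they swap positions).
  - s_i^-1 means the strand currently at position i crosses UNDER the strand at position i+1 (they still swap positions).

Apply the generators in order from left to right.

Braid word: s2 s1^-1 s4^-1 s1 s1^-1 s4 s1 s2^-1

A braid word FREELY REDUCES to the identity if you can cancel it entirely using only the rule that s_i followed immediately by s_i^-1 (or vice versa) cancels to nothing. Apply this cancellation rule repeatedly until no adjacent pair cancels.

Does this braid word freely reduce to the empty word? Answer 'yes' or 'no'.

Gen 1 (s2): push. Stack: [s2]
Gen 2 (s1^-1): push. Stack: [s2 s1^-1]
Gen 3 (s4^-1): push. Stack: [s2 s1^-1 s4^-1]
Gen 4 (s1): push. Stack: [s2 s1^-1 s4^-1 s1]
Gen 5 (s1^-1): cancels prior s1. Stack: [s2 s1^-1 s4^-1]
Gen 6 (s4): cancels prior s4^-1. Stack: [s2 s1^-1]
Gen 7 (s1): cancels prior s1^-1. Stack: [s2]
Gen 8 (s2^-1): cancels prior s2. Stack: []
Reduced word: (empty)

Answer: yes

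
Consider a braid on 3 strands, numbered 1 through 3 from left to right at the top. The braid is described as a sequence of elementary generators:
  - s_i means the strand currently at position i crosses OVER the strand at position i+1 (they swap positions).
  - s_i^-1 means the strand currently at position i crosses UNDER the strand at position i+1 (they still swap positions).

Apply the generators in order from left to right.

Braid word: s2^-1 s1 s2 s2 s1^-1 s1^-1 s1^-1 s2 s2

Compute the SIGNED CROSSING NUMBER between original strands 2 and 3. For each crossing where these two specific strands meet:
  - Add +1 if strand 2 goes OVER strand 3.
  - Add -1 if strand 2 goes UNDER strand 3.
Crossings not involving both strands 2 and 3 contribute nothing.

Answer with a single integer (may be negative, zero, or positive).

Answer: -1

Derivation:
Gen 1: 2 under 3. Both 2&3? yes. Contrib: -1. Sum: -1
Gen 2: crossing 1x3. Both 2&3? no. Sum: -1
Gen 3: crossing 1x2. Both 2&3? no. Sum: -1
Gen 4: crossing 2x1. Both 2&3? no. Sum: -1
Gen 5: crossing 3x1. Both 2&3? no. Sum: -1
Gen 6: crossing 1x3. Both 2&3? no. Sum: -1
Gen 7: crossing 3x1. Both 2&3? no. Sum: -1
Gen 8: 3 over 2. Both 2&3? yes. Contrib: -1. Sum: -2
Gen 9: 2 over 3. Both 2&3? yes. Contrib: +1. Sum: -1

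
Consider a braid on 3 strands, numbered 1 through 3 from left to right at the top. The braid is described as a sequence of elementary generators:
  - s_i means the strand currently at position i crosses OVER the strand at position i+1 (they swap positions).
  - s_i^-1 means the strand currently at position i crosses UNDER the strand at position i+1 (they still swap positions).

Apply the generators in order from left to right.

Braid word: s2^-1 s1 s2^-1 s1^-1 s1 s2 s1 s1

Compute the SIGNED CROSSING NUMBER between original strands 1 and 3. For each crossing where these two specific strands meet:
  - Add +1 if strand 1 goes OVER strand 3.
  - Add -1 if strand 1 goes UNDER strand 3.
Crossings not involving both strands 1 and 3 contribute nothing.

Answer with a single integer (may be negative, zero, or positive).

Gen 1: crossing 2x3. Both 1&3? no. Sum: 0
Gen 2: 1 over 3. Both 1&3? yes. Contrib: +1. Sum: 1
Gen 3: crossing 1x2. Both 1&3? no. Sum: 1
Gen 4: crossing 3x2. Both 1&3? no. Sum: 1
Gen 5: crossing 2x3. Both 1&3? no. Sum: 1
Gen 6: crossing 2x1. Both 1&3? no. Sum: 1
Gen 7: 3 over 1. Both 1&3? yes. Contrib: -1. Sum: 0
Gen 8: 1 over 3. Both 1&3? yes. Contrib: +1. Sum: 1

Answer: 1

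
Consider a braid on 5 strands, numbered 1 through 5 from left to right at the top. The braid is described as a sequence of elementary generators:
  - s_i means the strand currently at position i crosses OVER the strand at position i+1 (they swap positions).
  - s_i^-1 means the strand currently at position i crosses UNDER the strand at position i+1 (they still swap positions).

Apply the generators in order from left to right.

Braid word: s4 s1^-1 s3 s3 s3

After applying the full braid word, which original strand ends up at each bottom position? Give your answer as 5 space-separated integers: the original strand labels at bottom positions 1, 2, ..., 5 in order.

Answer: 2 1 5 3 4

Derivation:
Gen 1 (s4): strand 4 crosses over strand 5. Perm now: [1 2 3 5 4]
Gen 2 (s1^-1): strand 1 crosses under strand 2. Perm now: [2 1 3 5 4]
Gen 3 (s3): strand 3 crosses over strand 5. Perm now: [2 1 5 3 4]
Gen 4 (s3): strand 5 crosses over strand 3. Perm now: [2 1 3 5 4]
Gen 5 (s3): strand 3 crosses over strand 5. Perm now: [2 1 5 3 4]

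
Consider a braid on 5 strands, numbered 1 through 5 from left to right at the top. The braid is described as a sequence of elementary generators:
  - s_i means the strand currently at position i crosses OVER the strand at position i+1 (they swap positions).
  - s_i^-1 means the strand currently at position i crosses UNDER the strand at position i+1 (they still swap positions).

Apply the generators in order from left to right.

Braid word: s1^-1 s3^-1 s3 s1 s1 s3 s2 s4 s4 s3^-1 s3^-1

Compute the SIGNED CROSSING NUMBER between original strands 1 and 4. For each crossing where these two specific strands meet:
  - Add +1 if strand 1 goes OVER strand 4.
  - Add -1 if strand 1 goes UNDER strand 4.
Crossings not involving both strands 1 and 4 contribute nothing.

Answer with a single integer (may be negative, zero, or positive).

Gen 1: crossing 1x2. Both 1&4? no. Sum: 0
Gen 2: crossing 3x4. Both 1&4? no. Sum: 0
Gen 3: crossing 4x3. Both 1&4? no. Sum: 0
Gen 4: crossing 2x1. Both 1&4? no. Sum: 0
Gen 5: crossing 1x2. Both 1&4? no. Sum: 0
Gen 6: crossing 3x4. Both 1&4? no. Sum: 0
Gen 7: 1 over 4. Both 1&4? yes. Contrib: +1. Sum: 1
Gen 8: crossing 3x5. Both 1&4? no. Sum: 1
Gen 9: crossing 5x3. Both 1&4? no. Sum: 1
Gen 10: crossing 1x3. Both 1&4? no. Sum: 1
Gen 11: crossing 3x1. Both 1&4? no. Sum: 1

Answer: 1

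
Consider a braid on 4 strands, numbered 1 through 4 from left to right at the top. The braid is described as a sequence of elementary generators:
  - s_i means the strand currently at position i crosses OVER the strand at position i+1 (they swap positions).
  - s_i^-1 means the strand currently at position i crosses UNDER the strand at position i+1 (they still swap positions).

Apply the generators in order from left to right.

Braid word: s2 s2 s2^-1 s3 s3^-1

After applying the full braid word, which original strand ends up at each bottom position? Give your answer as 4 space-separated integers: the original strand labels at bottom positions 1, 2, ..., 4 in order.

Gen 1 (s2): strand 2 crosses over strand 3. Perm now: [1 3 2 4]
Gen 2 (s2): strand 3 crosses over strand 2. Perm now: [1 2 3 4]
Gen 3 (s2^-1): strand 2 crosses under strand 3. Perm now: [1 3 2 4]
Gen 4 (s3): strand 2 crosses over strand 4. Perm now: [1 3 4 2]
Gen 5 (s3^-1): strand 4 crosses under strand 2. Perm now: [1 3 2 4]

Answer: 1 3 2 4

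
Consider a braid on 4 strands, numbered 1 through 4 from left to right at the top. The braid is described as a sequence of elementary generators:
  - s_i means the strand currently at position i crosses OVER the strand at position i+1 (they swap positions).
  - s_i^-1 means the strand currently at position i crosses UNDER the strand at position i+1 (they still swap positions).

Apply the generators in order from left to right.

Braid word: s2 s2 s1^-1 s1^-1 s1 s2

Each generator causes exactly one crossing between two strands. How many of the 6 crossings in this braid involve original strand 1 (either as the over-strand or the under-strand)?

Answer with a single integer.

Answer: 4

Derivation:
Gen 1: crossing 2x3. Involves strand 1? no. Count so far: 0
Gen 2: crossing 3x2. Involves strand 1? no. Count so far: 0
Gen 3: crossing 1x2. Involves strand 1? yes. Count so far: 1
Gen 4: crossing 2x1. Involves strand 1? yes. Count so far: 2
Gen 5: crossing 1x2. Involves strand 1? yes. Count so far: 3
Gen 6: crossing 1x3. Involves strand 1? yes. Count so far: 4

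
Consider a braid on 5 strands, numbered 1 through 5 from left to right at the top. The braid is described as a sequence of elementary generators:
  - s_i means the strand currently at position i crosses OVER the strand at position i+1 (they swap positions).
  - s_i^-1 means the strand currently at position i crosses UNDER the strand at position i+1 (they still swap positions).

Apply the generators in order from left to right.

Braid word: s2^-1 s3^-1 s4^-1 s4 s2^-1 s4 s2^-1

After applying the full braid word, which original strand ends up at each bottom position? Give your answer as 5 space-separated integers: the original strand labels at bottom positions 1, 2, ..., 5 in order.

Gen 1 (s2^-1): strand 2 crosses under strand 3. Perm now: [1 3 2 4 5]
Gen 2 (s3^-1): strand 2 crosses under strand 4. Perm now: [1 3 4 2 5]
Gen 3 (s4^-1): strand 2 crosses under strand 5. Perm now: [1 3 4 5 2]
Gen 4 (s4): strand 5 crosses over strand 2. Perm now: [1 3 4 2 5]
Gen 5 (s2^-1): strand 3 crosses under strand 4. Perm now: [1 4 3 2 5]
Gen 6 (s4): strand 2 crosses over strand 5. Perm now: [1 4 3 5 2]
Gen 7 (s2^-1): strand 4 crosses under strand 3. Perm now: [1 3 4 5 2]

Answer: 1 3 4 5 2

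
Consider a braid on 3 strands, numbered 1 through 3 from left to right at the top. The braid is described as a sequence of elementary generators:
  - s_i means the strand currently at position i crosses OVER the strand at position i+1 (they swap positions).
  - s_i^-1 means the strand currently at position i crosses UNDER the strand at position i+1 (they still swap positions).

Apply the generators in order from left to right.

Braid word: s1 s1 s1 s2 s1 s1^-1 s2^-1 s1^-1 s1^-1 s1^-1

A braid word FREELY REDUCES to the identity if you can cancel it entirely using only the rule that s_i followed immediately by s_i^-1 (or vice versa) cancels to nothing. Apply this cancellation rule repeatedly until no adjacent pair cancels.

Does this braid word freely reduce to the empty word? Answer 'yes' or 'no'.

Answer: yes

Derivation:
Gen 1 (s1): push. Stack: [s1]
Gen 2 (s1): push. Stack: [s1 s1]
Gen 3 (s1): push. Stack: [s1 s1 s1]
Gen 4 (s2): push. Stack: [s1 s1 s1 s2]
Gen 5 (s1): push. Stack: [s1 s1 s1 s2 s1]
Gen 6 (s1^-1): cancels prior s1. Stack: [s1 s1 s1 s2]
Gen 7 (s2^-1): cancels prior s2. Stack: [s1 s1 s1]
Gen 8 (s1^-1): cancels prior s1. Stack: [s1 s1]
Gen 9 (s1^-1): cancels prior s1. Stack: [s1]
Gen 10 (s1^-1): cancels prior s1. Stack: []
Reduced word: (empty)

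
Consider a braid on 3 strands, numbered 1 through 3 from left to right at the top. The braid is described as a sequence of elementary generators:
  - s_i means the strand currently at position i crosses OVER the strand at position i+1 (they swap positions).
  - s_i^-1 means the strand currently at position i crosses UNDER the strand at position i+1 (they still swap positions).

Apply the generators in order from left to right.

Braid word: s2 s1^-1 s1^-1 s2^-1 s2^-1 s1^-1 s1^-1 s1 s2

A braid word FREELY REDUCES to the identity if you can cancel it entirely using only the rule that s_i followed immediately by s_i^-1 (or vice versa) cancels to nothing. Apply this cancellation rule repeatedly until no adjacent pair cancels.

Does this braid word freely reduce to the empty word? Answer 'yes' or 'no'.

Gen 1 (s2): push. Stack: [s2]
Gen 2 (s1^-1): push. Stack: [s2 s1^-1]
Gen 3 (s1^-1): push. Stack: [s2 s1^-1 s1^-1]
Gen 4 (s2^-1): push. Stack: [s2 s1^-1 s1^-1 s2^-1]
Gen 5 (s2^-1): push. Stack: [s2 s1^-1 s1^-1 s2^-1 s2^-1]
Gen 6 (s1^-1): push. Stack: [s2 s1^-1 s1^-1 s2^-1 s2^-1 s1^-1]
Gen 7 (s1^-1): push. Stack: [s2 s1^-1 s1^-1 s2^-1 s2^-1 s1^-1 s1^-1]
Gen 8 (s1): cancels prior s1^-1. Stack: [s2 s1^-1 s1^-1 s2^-1 s2^-1 s1^-1]
Gen 9 (s2): push. Stack: [s2 s1^-1 s1^-1 s2^-1 s2^-1 s1^-1 s2]
Reduced word: s2 s1^-1 s1^-1 s2^-1 s2^-1 s1^-1 s2

Answer: no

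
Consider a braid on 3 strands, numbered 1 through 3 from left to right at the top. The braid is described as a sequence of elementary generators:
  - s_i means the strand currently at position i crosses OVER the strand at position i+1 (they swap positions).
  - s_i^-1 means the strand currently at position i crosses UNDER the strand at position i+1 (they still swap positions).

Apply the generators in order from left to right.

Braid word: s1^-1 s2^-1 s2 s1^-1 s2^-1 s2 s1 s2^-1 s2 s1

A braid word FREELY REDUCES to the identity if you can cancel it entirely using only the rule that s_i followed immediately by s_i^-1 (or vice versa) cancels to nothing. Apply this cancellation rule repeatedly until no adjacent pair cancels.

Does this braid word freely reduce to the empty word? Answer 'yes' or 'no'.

Answer: yes

Derivation:
Gen 1 (s1^-1): push. Stack: [s1^-1]
Gen 2 (s2^-1): push. Stack: [s1^-1 s2^-1]
Gen 3 (s2): cancels prior s2^-1. Stack: [s1^-1]
Gen 4 (s1^-1): push. Stack: [s1^-1 s1^-1]
Gen 5 (s2^-1): push. Stack: [s1^-1 s1^-1 s2^-1]
Gen 6 (s2): cancels prior s2^-1. Stack: [s1^-1 s1^-1]
Gen 7 (s1): cancels prior s1^-1. Stack: [s1^-1]
Gen 8 (s2^-1): push. Stack: [s1^-1 s2^-1]
Gen 9 (s2): cancels prior s2^-1. Stack: [s1^-1]
Gen 10 (s1): cancels prior s1^-1. Stack: []
Reduced word: (empty)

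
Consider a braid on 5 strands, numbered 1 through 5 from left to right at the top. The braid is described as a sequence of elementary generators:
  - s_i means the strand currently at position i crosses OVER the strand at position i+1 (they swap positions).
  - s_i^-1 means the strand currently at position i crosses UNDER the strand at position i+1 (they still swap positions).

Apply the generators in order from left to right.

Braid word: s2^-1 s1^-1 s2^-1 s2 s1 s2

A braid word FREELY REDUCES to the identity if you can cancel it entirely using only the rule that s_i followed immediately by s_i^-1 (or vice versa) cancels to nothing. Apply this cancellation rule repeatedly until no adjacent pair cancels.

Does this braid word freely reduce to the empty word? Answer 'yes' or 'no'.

Answer: yes

Derivation:
Gen 1 (s2^-1): push. Stack: [s2^-1]
Gen 2 (s1^-1): push. Stack: [s2^-1 s1^-1]
Gen 3 (s2^-1): push. Stack: [s2^-1 s1^-1 s2^-1]
Gen 4 (s2): cancels prior s2^-1. Stack: [s2^-1 s1^-1]
Gen 5 (s1): cancels prior s1^-1. Stack: [s2^-1]
Gen 6 (s2): cancels prior s2^-1. Stack: []
Reduced word: (empty)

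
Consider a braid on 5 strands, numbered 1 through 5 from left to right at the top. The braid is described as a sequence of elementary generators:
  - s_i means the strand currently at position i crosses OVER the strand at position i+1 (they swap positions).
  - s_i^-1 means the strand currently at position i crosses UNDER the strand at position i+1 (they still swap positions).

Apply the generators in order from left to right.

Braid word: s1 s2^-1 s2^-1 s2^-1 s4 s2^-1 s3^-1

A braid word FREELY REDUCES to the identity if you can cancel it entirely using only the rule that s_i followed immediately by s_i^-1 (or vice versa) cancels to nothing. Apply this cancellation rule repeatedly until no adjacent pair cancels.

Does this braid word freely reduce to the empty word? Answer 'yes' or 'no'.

Gen 1 (s1): push. Stack: [s1]
Gen 2 (s2^-1): push. Stack: [s1 s2^-1]
Gen 3 (s2^-1): push. Stack: [s1 s2^-1 s2^-1]
Gen 4 (s2^-1): push. Stack: [s1 s2^-1 s2^-1 s2^-1]
Gen 5 (s4): push. Stack: [s1 s2^-1 s2^-1 s2^-1 s4]
Gen 6 (s2^-1): push. Stack: [s1 s2^-1 s2^-1 s2^-1 s4 s2^-1]
Gen 7 (s3^-1): push. Stack: [s1 s2^-1 s2^-1 s2^-1 s4 s2^-1 s3^-1]
Reduced word: s1 s2^-1 s2^-1 s2^-1 s4 s2^-1 s3^-1

Answer: no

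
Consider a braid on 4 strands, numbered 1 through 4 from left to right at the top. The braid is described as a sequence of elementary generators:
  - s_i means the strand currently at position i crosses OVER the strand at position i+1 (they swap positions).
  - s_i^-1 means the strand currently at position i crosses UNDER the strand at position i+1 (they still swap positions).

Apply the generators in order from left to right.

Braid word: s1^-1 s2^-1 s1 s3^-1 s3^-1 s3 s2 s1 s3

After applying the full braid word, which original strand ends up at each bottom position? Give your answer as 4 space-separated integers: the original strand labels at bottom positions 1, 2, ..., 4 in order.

Gen 1 (s1^-1): strand 1 crosses under strand 2. Perm now: [2 1 3 4]
Gen 2 (s2^-1): strand 1 crosses under strand 3. Perm now: [2 3 1 4]
Gen 3 (s1): strand 2 crosses over strand 3. Perm now: [3 2 1 4]
Gen 4 (s3^-1): strand 1 crosses under strand 4. Perm now: [3 2 4 1]
Gen 5 (s3^-1): strand 4 crosses under strand 1. Perm now: [3 2 1 4]
Gen 6 (s3): strand 1 crosses over strand 4. Perm now: [3 2 4 1]
Gen 7 (s2): strand 2 crosses over strand 4. Perm now: [3 4 2 1]
Gen 8 (s1): strand 3 crosses over strand 4. Perm now: [4 3 2 1]
Gen 9 (s3): strand 2 crosses over strand 1. Perm now: [4 3 1 2]

Answer: 4 3 1 2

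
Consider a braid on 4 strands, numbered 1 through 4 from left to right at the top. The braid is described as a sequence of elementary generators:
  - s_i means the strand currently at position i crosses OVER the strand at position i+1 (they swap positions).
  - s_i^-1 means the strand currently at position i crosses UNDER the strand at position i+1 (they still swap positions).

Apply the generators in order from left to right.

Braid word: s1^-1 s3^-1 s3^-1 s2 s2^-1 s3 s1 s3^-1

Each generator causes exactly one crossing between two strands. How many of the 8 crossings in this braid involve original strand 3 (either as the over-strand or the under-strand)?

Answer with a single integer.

Answer: 6

Derivation:
Gen 1: crossing 1x2. Involves strand 3? no. Count so far: 0
Gen 2: crossing 3x4. Involves strand 3? yes. Count so far: 1
Gen 3: crossing 4x3. Involves strand 3? yes. Count so far: 2
Gen 4: crossing 1x3. Involves strand 3? yes. Count so far: 3
Gen 5: crossing 3x1. Involves strand 3? yes. Count so far: 4
Gen 6: crossing 3x4. Involves strand 3? yes. Count so far: 5
Gen 7: crossing 2x1. Involves strand 3? no. Count so far: 5
Gen 8: crossing 4x3. Involves strand 3? yes. Count so far: 6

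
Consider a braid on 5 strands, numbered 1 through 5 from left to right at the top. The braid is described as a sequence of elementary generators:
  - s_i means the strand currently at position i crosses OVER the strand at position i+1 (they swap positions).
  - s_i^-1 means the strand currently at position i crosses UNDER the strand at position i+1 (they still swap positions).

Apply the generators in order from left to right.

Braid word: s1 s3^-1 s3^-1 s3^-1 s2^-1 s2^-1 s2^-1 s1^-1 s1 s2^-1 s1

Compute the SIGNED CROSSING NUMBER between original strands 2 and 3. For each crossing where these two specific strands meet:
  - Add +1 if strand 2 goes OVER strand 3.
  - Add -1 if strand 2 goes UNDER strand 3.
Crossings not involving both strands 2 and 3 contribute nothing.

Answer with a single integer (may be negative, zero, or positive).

Answer: 0

Derivation:
Gen 1: crossing 1x2. Both 2&3? no. Sum: 0
Gen 2: crossing 3x4. Both 2&3? no. Sum: 0
Gen 3: crossing 4x3. Both 2&3? no. Sum: 0
Gen 4: crossing 3x4. Both 2&3? no. Sum: 0
Gen 5: crossing 1x4. Both 2&3? no. Sum: 0
Gen 6: crossing 4x1. Both 2&3? no. Sum: 0
Gen 7: crossing 1x4. Both 2&3? no. Sum: 0
Gen 8: crossing 2x4. Both 2&3? no. Sum: 0
Gen 9: crossing 4x2. Both 2&3? no. Sum: 0
Gen 10: crossing 4x1. Both 2&3? no. Sum: 0
Gen 11: crossing 2x1. Both 2&3? no. Sum: 0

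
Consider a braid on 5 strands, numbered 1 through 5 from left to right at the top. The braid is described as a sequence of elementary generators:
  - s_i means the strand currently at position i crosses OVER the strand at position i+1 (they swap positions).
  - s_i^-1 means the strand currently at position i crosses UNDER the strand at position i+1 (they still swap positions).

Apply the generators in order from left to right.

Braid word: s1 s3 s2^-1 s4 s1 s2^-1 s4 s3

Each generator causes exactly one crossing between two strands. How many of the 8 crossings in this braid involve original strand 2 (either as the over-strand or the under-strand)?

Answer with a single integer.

Answer: 4

Derivation:
Gen 1: crossing 1x2. Involves strand 2? yes. Count so far: 1
Gen 2: crossing 3x4. Involves strand 2? no. Count so far: 1
Gen 3: crossing 1x4. Involves strand 2? no. Count so far: 1
Gen 4: crossing 3x5. Involves strand 2? no. Count so far: 1
Gen 5: crossing 2x4. Involves strand 2? yes. Count so far: 2
Gen 6: crossing 2x1. Involves strand 2? yes. Count so far: 3
Gen 7: crossing 5x3. Involves strand 2? no. Count so far: 3
Gen 8: crossing 2x3. Involves strand 2? yes. Count so far: 4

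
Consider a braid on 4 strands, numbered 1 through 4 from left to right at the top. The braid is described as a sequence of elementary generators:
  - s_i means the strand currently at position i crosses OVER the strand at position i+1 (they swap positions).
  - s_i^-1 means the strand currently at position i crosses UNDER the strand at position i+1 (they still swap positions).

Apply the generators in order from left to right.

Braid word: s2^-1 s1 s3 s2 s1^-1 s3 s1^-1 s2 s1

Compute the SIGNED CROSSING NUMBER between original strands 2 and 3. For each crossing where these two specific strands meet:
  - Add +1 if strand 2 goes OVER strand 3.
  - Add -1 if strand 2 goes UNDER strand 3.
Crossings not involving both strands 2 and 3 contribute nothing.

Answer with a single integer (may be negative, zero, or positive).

Gen 1: 2 under 3. Both 2&3? yes. Contrib: -1. Sum: -1
Gen 2: crossing 1x3. Both 2&3? no. Sum: -1
Gen 3: crossing 2x4. Both 2&3? no. Sum: -1
Gen 4: crossing 1x4. Both 2&3? no. Sum: -1
Gen 5: crossing 3x4. Both 2&3? no. Sum: -1
Gen 6: crossing 1x2. Both 2&3? no. Sum: -1
Gen 7: crossing 4x3. Both 2&3? no. Sum: -1
Gen 8: crossing 4x2. Both 2&3? no. Sum: -1
Gen 9: 3 over 2. Both 2&3? yes. Contrib: -1. Sum: -2

Answer: -2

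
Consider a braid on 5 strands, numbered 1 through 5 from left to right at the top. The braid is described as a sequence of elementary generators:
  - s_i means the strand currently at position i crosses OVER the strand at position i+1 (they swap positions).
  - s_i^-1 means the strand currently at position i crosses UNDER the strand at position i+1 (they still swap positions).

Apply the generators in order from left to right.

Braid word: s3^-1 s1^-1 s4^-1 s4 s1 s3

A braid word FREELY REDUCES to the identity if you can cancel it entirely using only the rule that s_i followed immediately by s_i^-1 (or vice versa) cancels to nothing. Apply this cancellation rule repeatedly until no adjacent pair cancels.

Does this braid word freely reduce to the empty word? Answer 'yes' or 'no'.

Gen 1 (s3^-1): push. Stack: [s3^-1]
Gen 2 (s1^-1): push. Stack: [s3^-1 s1^-1]
Gen 3 (s4^-1): push. Stack: [s3^-1 s1^-1 s4^-1]
Gen 4 (s4): cancels prior s4^-1. Stack: [s3^-1 s1^-1]
Gen 5 (s1): cancels prior s1^-1. Stack: [s3^-1]
Gen 6 (s3): cancels prior s3^-1. Stack: []
Reduced word: (empty)

Answer: yes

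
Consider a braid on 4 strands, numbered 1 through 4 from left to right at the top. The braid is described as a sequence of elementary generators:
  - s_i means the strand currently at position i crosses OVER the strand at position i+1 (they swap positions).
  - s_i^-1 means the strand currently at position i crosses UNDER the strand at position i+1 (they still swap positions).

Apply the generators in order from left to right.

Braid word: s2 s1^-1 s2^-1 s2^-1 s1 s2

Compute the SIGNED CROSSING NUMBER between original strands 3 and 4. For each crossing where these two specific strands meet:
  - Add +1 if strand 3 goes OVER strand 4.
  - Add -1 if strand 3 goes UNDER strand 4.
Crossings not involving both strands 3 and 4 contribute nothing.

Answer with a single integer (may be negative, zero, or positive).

Answer: 0

Derivation:
Gen 1: crossing 2x3. Both 3&4? no. Sum: 0
Gen 2: crossing 1x3. Both 3&4? no. Sum: 0
Gen 3: crossing 1x2. Both 3&4? no. Sum: 0
Gen 4: crossing 2x1. Both 3&4? no. Sum: 0
Gen 5: crossing 3x1. Both 3&4? no. Sum: 0
Gen 6: crossing 3x2. Both 3&4? no. Sum: 0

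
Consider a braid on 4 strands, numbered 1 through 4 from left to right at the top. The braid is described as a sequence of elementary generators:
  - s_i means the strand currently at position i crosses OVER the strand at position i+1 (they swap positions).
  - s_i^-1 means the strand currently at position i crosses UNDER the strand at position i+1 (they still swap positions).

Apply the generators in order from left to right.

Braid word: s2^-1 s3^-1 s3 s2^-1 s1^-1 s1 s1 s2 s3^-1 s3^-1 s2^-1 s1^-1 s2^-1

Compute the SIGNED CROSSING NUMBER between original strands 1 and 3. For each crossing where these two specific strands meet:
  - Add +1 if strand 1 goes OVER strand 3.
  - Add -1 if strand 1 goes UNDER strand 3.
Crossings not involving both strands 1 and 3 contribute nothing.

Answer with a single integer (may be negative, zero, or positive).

Gen 1: crossing 2x3. Both 1&3? no. Sum: 0
Gen 2: crossing 2x4. Both 1&3? no. Sum: 0
Gen 3: crossing 4x2. Both 1&3? no. Sum: 0
Gen 4: crossing 3x2. Both 1&3? no. Sum: 0
Gen 5: crossing 1x2. Both 1&3? no. Sum: 0
Gen 6: crossing 2x1. Both 1&3? no. Sum: 0
Gen 7: crossing 1x2. Both 1&3? no. Sum: 0
Gen 8: 1 over 3. Both 1&3? yes. Contrib: +1. Sum: 1
Gen 9: crossing 1x4. Both 1&3? no. Sum: 1
Gen 10: crossing 4x1. Both 1&3? no. Sum: 1
Gen 11: 3 under 1. Both 1&3? yes. Contrib: +1. Sum: 2
Gen 12: crossing 2x1. Both 1&3? no. Sum: 2
Gen 13: crossing 2x3. Both 1&3? no. Sum: 2

Answer: 2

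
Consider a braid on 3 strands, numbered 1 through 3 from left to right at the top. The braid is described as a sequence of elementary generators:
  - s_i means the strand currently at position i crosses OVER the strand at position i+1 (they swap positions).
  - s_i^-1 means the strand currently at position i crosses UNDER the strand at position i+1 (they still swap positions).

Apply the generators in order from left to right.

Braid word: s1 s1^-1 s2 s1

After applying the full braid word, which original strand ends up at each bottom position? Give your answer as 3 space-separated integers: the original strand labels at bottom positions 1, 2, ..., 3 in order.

Answer: 3 1 2

Derivation:
Gen 1 (s1): strand 1 crosses over strand 2. Perm now: [2 1 3]
Gen 2 (s1^-1): strand 2 crosses under strand 1. Perm now: [1 2 3]
Gen 3 (s2): strand 2 crosses over strand 3. Perm now: [1 3 2]
Gen 4 (s1): strand 1 crosses over strand 3. Perm now: [3 1 2]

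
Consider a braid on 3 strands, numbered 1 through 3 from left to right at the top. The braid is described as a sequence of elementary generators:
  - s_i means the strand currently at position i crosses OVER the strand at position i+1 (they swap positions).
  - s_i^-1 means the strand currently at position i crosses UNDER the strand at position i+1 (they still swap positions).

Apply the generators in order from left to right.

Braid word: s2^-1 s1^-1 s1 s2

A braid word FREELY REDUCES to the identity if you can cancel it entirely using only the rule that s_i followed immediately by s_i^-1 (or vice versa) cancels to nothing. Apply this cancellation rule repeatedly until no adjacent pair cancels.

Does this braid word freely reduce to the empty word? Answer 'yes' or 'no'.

Answer: yes

Derivation:
Gen 1 (s2^-1): push. Stack: [s2^-1]
Gen 2 (s1^-1): push. Stack: [s2^-1 s1^-1]
Gen 3 (s1): cancels prior s1^-1. Stack: [s2^-1]
Gen 4 (s2): cancels prior s2^-1. Stack: []
Reduced word: (empty)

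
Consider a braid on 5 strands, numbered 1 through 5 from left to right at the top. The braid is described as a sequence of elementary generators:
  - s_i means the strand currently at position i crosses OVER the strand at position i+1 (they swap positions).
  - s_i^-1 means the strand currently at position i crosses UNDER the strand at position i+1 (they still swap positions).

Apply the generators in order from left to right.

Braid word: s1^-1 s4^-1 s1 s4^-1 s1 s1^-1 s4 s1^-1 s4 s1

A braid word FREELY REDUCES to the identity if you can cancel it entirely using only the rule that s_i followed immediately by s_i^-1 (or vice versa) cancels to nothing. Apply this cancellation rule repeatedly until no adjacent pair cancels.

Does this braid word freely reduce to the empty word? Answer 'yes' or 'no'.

Gen 1 (s1^-1): push. Stack: [s1^-1]
Gen 2 (s4^-1): push. Stack: [s1^-1 s4^-1]
Gen 3 (s1): push. Stack: [s1^-1 s4^-1 s1]
Gen 4 (s4^-1): push. Stack: [s1^-1 s4^-1 s1 s4^-1]
Gen 5 (s1): push. Stack: [s1^-1 s4^-1 s1 s4^-1 s1]
Gen 6 (s1^-1): cancels prior s1. Stack: [s1^-1 s4^-1 s1 s4^-1]
Gen 7 (s4): cancels prior s4^-1. Stack: [s1^-1 s4^-1 s1]
Gen 8 (s1^-1): cancels prior s1. Stack: [s1^-1 s4^-1]
Gen 9 (s4): cancels prior s4^-1. Stack: [s1^-1]
Gen 10 (s1): cancels prior s1^-1. Stack: []
Reduced word: (empty)

Answer: yes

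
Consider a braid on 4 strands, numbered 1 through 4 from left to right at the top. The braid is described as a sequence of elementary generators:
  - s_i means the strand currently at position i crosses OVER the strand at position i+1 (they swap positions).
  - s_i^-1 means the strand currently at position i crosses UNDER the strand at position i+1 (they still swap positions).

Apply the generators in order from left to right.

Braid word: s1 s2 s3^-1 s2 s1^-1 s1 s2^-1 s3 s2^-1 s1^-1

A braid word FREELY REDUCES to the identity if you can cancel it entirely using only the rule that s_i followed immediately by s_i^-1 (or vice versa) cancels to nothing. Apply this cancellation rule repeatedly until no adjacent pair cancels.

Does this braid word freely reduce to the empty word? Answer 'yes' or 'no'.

Answer: yes

Derivation:
Gen 1 (s1): push. Stack: [s1]
Gen 2 (s2): push. Stack: [s1 s2]
Gen 3 (s3^-1): push. Stack: [s1 s2 s3^-1]
Gen 4 (s2): push. Stack: [s1 s2 s3^-1 s2]
Gen 5 (s1^-1): push. Stack: [s1 s2 s3^-1 s2 s1^-1]
Gen 6 (s1): cancels prior s1^-1. Stack: [s1 s2 s3^-1 s2]
Gen 7 (s2^-1): cancels prior s2. Stack: [s1 s2 s3^-1]
Gen 8 (s3): cancels prior s3^-1. Stack: [s1 s2]
Gen 9 (s2^-1): cancels prior s2. Stack: [s1]
Gen 10 (s1^-1): cancels prior s1. Stack: []
Reduced word: (empty)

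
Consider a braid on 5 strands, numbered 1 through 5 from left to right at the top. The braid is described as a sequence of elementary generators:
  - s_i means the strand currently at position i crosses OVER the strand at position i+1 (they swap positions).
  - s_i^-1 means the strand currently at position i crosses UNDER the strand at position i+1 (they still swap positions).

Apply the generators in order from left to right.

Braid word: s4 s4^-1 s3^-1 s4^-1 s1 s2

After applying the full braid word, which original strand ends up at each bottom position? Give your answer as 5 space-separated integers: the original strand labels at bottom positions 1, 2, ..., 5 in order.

Answer: 2 4 1 5 3

Derivation:
Gen 1 (s4): strand 4 crosses over strand 5. Perm now: [1 2 3 5 4]
Gen 2 (s4^-1): strand 5 crosses under strand 4. Perm now: [1 2 3 4 5]
Gen 3 (s3^-1): strand 3 crosses under strand 4. Perm now: [1 2 4 3 5]
Gen 4 (s4^-1): strand 3 crosses under strand 5. Perm now: [1 2 4 5 3]
Gen 5 (s1): strand 1 crosses over strand 2. Perm now: [2 1 4 5 3]
Gen 6 (s2): strand 1 crosses over strand 4. Perm now: [2 4 1 5 3]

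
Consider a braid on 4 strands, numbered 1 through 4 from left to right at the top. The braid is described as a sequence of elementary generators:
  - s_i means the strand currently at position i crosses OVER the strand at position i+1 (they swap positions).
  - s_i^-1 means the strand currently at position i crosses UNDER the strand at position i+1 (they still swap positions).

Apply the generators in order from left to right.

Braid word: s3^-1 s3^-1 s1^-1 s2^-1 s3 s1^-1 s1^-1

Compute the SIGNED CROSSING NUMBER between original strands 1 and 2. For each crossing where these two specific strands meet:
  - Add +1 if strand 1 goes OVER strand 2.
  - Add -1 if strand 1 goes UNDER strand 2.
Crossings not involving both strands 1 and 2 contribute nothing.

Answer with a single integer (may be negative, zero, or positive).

Answer: -1

Derivation:
Gen 1: crossing 3x4. Both 1&2? no. Sum: 0
Gen 2: crossing 4x3. Both 1&2? no. Sum: 0
Gen 3: 1 under 2. Both 1&2? yes. Contrib: -1. Sum: -1
Gen 4: crossing 1x3. Both 1&2? no. Sum: -1
Gen 5: crossing 1x4. Both 1&2? no. Sum: -1
Gen 6: crossing 2x3. Both 1&2? no. Sum: -1
Gen 7: crossing 3x2. Both 1&2? no. Sum: -1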